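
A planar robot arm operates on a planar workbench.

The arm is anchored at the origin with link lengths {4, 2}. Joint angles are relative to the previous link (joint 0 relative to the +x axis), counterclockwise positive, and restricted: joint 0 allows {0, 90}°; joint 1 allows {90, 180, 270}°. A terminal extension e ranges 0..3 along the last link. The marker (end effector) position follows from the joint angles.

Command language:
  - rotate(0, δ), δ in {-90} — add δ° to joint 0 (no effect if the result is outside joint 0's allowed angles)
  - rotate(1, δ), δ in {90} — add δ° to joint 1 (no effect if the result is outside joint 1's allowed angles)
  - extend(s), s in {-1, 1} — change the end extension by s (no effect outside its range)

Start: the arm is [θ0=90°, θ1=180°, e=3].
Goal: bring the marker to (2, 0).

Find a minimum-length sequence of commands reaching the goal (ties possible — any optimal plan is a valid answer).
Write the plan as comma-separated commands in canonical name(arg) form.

rotate(0, -90), extend(-1), extend(-1), extend(-1)

initial: [θ0=90°, θ1=180°, e=3]
step 1 (rotate(0, -90)): [θ0=0°, θ1=180°, e=3]
step 2 (extend(-1)): [θ0=0°, θ1=180°, e=2]
step 3 (extend(-1)): [θ0=0°, θ1=180°, e=1]
step 4 (extend(-1)): [θ0=0°, θ1=180°, e=0]
shorter routes all fall short; 4 is best.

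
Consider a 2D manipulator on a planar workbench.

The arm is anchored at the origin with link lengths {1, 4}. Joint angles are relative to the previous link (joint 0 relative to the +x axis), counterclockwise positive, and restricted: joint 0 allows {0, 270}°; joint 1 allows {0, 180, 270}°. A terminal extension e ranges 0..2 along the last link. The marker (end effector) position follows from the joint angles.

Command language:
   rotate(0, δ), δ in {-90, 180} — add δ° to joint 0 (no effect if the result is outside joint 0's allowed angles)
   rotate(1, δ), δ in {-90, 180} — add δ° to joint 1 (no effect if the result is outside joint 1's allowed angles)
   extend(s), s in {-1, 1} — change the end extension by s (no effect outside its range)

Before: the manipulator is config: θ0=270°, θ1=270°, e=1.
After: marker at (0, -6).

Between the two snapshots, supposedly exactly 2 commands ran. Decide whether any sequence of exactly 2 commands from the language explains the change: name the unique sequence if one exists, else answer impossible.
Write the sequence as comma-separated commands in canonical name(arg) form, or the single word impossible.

rotate(1, -90), rotate(1, 180)

key: running rotate(1, 180) before rotate(1, -90) would end elsewhere — order is forced
from: config: θ0=270°, θ1=270°, e=1
t=1 rotate(1, -90) ⇒ config: θ0=270°, θ1=180°, e=1
t=2 rotate(1, 180) ⇒ config: θ0=270°, θ1=0°, e=1
uniquely the one of 36 2-step routes that fits.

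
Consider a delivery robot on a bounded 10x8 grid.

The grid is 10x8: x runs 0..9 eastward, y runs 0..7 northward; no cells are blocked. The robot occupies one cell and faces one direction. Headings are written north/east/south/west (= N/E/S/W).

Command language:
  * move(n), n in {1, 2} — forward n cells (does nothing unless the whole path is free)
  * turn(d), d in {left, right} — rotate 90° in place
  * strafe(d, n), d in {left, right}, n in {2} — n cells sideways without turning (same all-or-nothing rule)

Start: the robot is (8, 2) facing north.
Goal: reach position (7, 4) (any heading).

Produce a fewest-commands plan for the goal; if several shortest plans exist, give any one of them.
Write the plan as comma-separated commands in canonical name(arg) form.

t0: (8, 2) facing north
1. turn(left) → (8, 2) facing west
2. move(1) → (7, 2) facing west
3. strafe(right, 2) → (7, 4) facing west
nothing shorter than 3 reaches the goal.

turn(left), move(1), strafe(right, 2)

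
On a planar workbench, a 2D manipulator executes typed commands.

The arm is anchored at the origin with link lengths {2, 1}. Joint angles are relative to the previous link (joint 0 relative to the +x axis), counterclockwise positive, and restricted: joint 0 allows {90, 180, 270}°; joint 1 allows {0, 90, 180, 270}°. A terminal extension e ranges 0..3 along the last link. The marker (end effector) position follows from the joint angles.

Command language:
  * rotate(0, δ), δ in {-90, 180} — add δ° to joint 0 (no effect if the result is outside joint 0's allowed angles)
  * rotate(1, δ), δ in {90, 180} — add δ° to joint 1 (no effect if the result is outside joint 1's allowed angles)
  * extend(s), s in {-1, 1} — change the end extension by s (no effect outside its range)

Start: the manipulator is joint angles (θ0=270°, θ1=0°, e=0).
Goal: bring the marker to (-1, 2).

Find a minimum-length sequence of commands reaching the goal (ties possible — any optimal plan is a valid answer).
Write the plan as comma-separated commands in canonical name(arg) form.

rotate(0, 180), rotate(1, 90)

begin: joint angles (θ0=270°, θ1=0°, e=0)
1. rotate(0, 180) → joint angles (θ0=90°, θ1=0°, e=0)
2. rotate(1, 90) → joint angles (θ0=90°, θ1=90°, e=0)
no 1-step plan works, so 2 is optimal.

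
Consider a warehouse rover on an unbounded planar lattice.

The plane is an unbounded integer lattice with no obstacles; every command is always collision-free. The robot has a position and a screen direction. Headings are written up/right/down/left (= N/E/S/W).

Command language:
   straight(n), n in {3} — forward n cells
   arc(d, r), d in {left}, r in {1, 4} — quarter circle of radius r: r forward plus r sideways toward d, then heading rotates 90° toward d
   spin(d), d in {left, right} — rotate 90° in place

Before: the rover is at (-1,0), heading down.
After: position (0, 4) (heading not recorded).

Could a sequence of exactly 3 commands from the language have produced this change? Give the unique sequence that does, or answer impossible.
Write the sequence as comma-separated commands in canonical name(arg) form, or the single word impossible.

spin(left), arc(left, 1), straight(3)

key: running straight(3) before spin(left) would end elsewhere — order is forced
initial: at (-1,0), heading down
step 1 (spin(left)): at (-1,0), heading right
step 2 (arc(left, 1)): at (0,1), heading up
step 3 (straight(3)): at (0,4), heading up
no other 3-command option fits: unique.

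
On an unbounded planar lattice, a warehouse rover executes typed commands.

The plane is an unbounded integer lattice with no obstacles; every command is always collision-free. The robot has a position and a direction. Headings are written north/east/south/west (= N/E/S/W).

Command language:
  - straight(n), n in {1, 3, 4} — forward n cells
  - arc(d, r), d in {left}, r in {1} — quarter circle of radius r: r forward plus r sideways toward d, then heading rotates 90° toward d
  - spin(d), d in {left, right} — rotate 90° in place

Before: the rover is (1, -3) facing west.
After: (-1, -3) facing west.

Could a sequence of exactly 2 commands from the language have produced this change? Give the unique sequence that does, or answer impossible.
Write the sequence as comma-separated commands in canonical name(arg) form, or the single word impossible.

key: heading stays W — no command in the sequence turns
start: (1, -3) facing west
t=1 straight(1) ⇒ (0, -3) facing west
t=2 straight(1) ⇒ (-1, -3) facing west
no rival 2-sequence matches.

straight(1), straight(1)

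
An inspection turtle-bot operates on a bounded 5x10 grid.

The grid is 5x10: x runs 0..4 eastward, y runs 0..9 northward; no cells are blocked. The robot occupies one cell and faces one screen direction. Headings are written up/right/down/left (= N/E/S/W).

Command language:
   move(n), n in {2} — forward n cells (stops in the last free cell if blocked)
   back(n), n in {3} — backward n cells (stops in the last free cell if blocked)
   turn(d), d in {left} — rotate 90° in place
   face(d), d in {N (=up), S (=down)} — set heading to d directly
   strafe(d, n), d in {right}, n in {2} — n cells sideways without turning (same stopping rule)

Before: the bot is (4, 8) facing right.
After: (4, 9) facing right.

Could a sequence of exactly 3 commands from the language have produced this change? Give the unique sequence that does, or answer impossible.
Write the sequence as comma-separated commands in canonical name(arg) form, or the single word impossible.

key: running turn(left) before face(S) would end elsewhere — order is forced
t0: (4, 8) facing right
step 1 (face(S)): (4, 8) facing down
step 2 (back(3)): (4, 9) facing down
step 3 (turn(left)): (4, 9) facing right
no other 3-command option fits: unique.

face(S), back(3), turn(left)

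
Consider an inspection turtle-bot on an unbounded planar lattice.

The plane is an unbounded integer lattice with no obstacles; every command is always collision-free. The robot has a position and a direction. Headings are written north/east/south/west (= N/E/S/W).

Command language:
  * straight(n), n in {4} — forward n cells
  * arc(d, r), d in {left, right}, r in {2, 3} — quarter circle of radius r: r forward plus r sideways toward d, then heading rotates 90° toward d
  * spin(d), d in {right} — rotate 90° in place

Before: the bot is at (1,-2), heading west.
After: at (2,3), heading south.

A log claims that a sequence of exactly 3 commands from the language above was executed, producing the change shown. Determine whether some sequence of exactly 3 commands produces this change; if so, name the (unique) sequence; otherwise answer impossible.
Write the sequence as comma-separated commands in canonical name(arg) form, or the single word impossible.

key: cell and facing (now S) both changed — the 3 commands mix motion and turning
start: at (1,-2), heading west
t=1 arc(right, 2) ⇒ at (-1,0), heading north
t=2 arc(right, 3) ⇒ at (2,3), heading east
t=3 spin(right) ⇒ at (2,3), heading south
all 216 alternatives checked — unique.

arc(right, 2), arc(right, 3), spin(right)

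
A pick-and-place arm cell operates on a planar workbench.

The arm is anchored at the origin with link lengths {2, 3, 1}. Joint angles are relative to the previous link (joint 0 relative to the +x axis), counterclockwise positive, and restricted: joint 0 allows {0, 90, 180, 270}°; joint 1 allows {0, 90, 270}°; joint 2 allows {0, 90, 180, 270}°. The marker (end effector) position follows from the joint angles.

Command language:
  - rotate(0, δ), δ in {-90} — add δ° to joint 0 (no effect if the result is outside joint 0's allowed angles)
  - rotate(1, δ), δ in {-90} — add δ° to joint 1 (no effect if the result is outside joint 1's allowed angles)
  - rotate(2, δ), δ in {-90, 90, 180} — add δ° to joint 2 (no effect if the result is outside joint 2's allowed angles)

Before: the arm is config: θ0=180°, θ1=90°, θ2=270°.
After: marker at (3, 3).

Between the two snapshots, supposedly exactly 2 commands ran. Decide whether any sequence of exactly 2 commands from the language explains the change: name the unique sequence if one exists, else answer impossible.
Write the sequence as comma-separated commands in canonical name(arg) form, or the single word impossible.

initial: config: θ0=180°, θ1=90°, θ2=270°
t=1 rotate(0, -90) ⇒ config: θ0=90°, θ1=90°, θ2=270°
t=2 rotate(0, -90) ⇒ config: θ0=0°, θ1=90°, θ2=270°
no other 2-command option fits: unique.

rotate(0, -90), rotate(0, -90)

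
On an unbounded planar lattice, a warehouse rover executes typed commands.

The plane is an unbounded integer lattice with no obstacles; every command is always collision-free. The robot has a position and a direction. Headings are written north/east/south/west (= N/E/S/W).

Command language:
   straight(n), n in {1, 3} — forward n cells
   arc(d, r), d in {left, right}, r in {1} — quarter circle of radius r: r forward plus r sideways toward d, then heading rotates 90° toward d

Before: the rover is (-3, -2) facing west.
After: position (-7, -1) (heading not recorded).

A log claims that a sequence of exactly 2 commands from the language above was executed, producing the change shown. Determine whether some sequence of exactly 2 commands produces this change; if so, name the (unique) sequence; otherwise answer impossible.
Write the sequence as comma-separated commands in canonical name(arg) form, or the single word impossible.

key: running arc(right, 1) before straight(3) would end elsewhere — order is forced
initial: (-3, -2) facing west
[1] after straight(3): (-6, -2) facing west
[2] after arc(right, 1): (-7, -1) facing north
uniquely the one of 16 2-step routes that fits.

straight(3), arc(right, 1)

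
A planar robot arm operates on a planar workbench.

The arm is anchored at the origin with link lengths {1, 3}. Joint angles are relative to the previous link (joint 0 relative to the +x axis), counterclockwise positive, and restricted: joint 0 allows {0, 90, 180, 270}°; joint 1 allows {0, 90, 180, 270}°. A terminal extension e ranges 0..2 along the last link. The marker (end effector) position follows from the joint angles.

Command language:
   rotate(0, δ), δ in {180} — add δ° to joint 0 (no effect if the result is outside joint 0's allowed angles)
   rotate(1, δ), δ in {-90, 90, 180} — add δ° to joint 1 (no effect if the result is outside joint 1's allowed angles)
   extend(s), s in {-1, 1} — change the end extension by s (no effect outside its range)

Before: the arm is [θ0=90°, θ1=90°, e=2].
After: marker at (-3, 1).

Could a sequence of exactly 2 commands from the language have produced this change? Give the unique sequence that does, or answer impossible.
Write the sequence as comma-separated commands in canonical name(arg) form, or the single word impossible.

extend(-1), extend(-1)

from: [θ0=90°, θ1=90°, e=2]
[1] after extend(-1): [θ0=90°, θ1=90°, e=1]
[2] after extend(-1): [θ0=90°, θ1=90°, e=0]
no other 2-command option fits: unique.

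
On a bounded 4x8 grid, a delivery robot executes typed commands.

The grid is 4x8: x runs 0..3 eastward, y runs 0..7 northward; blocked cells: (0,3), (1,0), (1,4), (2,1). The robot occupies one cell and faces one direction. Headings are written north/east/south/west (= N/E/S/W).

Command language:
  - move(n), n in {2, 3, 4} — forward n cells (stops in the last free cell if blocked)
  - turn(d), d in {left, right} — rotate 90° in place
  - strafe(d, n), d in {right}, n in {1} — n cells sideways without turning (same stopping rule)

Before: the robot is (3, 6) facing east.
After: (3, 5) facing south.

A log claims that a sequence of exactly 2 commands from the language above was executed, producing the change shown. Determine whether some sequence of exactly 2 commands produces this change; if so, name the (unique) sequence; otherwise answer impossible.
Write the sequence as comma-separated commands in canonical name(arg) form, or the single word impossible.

key: running turn(right) before strafe(right, 1) would end elsewhere — order is forced
begin: (3, 6) facing east
step 1 (strafe(right, 1)): (3, 5) facing east
step 2 (turn(right)): (3, 5) facing south
no rival 2-sequence matches.

strafe(right, 1), turn(right)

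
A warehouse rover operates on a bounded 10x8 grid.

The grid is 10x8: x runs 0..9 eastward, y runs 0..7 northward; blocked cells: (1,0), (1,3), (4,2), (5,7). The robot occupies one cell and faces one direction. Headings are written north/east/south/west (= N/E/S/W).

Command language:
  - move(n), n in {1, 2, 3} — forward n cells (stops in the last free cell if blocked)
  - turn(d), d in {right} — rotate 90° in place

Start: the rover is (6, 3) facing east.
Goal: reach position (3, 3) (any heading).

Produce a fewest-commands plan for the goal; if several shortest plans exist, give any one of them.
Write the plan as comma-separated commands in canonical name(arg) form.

turn(right), turn(right), move(3)

initial: (6, 3) facing east
1. turn(right) → (6, 3) facing south
2. turn(right) → (6, 3) facing west
3. move(3) → (3, 3) facing west
minimal: 3 command(s), checked below 3.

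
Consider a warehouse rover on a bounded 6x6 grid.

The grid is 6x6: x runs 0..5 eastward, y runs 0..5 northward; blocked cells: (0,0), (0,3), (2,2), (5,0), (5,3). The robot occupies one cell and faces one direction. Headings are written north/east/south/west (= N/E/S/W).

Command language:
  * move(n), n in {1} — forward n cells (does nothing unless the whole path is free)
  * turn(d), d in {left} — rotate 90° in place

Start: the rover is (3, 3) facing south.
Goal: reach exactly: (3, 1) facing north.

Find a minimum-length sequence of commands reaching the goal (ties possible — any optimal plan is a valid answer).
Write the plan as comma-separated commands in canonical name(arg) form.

move(1), move(1), turn(left), turn(left)

from: (3, 3) facing south
t=1 move(1) ⇒ (3, 2) facing south
t=2 move(1) ⇒ (3, 1) facing south
t=3 turn(left) ⇒ (3, 1) facing east
t=4 turn(left) ⇒ (3, 1) facing north
minimal: 4 command(s), checked below 4.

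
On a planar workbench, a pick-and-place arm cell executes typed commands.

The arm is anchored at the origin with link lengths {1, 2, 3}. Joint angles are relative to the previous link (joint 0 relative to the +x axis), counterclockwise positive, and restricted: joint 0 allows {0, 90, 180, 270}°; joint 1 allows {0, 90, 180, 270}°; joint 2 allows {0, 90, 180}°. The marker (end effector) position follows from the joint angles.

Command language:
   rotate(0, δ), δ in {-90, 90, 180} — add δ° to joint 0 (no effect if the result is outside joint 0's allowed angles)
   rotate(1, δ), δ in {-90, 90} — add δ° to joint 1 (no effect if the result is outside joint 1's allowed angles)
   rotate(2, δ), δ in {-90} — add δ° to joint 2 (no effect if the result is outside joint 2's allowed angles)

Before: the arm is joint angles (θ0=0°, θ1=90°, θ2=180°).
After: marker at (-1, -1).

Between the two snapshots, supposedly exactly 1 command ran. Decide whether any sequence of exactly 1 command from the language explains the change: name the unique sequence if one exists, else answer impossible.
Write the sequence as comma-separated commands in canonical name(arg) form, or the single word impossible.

from: joint angles (θ0=0°, θ1=90°, θ2=180°)
[1] after rotate(0, -90): joint angles (θ0=270°, θ1=90°, θ2=180°)
no rival 1-sequence matches.

rotate(0, -90)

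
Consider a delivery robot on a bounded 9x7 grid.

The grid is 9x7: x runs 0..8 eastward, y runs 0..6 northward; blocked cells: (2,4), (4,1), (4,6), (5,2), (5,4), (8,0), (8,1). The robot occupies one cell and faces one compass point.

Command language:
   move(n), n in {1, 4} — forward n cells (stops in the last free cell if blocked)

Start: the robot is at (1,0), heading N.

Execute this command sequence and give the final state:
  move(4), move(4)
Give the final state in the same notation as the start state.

initial: at (1,0), heading N
t=1 move(4) ⇒ at (1,4), heading N
t=2 move(4) ⇒ at (1,6), heading N

at (1,6), heading N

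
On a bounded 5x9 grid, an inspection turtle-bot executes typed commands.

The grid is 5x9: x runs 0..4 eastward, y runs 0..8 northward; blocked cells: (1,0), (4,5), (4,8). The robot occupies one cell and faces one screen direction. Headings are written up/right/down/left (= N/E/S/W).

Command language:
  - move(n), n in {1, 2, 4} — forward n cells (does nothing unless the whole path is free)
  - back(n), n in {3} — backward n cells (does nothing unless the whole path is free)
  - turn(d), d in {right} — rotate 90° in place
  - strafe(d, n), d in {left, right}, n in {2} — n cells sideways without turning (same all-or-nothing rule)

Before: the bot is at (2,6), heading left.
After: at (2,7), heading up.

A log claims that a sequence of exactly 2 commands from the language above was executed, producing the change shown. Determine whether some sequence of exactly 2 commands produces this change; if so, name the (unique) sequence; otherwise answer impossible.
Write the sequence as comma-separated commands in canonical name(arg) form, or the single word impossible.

key: running move(1) before turn(right) would end elsewhere — order is forced
t0: at (2,6), heading left
t=1 turn(right) ⇒ at (2,6), heading up
t=2 move(1) ⇒ at (2,7), heading up
uniquely the one of 49 2-step routes that fits.

turn(right), move(1)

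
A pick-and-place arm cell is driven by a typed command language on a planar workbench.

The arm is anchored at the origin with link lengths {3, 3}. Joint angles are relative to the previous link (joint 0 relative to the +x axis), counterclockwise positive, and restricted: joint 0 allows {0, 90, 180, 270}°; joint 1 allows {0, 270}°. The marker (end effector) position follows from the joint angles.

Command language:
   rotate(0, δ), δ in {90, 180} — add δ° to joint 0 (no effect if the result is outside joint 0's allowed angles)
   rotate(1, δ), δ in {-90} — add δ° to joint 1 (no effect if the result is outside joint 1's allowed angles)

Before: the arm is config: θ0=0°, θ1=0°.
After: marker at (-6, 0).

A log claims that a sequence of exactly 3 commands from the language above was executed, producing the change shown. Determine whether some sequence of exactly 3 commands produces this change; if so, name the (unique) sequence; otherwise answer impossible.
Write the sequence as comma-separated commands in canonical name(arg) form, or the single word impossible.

start: config: θ0=0°, θ1=0°
1. rotate(0, 180) → config: θ0=180°, θ1=0°
2. rotate(0, 180) → config: θ0=0°, θ1=0°
3. rotate(0, 180) → config: θ0=180°, θ1=0°
no other 3-command option fits: unique.

rotate(0, 180), rotate(0, 180), rotate(0, 180)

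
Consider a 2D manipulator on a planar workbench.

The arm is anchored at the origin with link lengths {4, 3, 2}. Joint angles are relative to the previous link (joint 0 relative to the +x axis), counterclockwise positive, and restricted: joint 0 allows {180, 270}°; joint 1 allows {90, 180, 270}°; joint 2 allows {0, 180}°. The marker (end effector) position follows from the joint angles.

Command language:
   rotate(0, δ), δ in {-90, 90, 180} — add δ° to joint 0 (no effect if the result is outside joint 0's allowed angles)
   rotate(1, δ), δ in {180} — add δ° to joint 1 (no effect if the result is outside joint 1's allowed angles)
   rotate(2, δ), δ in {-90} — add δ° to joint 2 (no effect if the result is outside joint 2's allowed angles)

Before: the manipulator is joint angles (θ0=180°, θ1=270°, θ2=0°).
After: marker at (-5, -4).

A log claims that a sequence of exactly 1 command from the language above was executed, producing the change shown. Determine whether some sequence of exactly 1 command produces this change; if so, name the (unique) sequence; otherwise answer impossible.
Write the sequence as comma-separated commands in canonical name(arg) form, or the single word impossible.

from: joint angles (θ0=180°, θ1=270°, θ2=0°)
1. rotate(0, 90) → joint angles (θ0=270°, θ1=270°, θ2=0°)
no other 1-command option fits: unique.

rotate(0, 90)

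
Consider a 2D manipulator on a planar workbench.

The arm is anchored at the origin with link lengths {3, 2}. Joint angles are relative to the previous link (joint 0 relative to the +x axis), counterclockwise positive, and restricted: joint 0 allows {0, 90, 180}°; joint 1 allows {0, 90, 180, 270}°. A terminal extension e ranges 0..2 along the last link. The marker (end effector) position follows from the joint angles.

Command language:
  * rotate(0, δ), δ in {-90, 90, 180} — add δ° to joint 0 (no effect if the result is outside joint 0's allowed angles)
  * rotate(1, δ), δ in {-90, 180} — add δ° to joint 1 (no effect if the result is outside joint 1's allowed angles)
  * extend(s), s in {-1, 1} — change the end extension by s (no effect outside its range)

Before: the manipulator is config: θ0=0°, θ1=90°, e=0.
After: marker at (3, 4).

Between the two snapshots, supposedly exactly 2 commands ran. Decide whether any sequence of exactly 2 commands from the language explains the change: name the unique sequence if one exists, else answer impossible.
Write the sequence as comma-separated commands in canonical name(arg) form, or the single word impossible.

begin: config: θ0=0°, θ1=90°, e=0
[1] after extend(1): config: θ0=0°, θ1=90°, e=1
[2] after extend(1): config: θ0=0°, θ1=90°, e=2
no other 2-command option fits: unique.

extend(1), extend(1)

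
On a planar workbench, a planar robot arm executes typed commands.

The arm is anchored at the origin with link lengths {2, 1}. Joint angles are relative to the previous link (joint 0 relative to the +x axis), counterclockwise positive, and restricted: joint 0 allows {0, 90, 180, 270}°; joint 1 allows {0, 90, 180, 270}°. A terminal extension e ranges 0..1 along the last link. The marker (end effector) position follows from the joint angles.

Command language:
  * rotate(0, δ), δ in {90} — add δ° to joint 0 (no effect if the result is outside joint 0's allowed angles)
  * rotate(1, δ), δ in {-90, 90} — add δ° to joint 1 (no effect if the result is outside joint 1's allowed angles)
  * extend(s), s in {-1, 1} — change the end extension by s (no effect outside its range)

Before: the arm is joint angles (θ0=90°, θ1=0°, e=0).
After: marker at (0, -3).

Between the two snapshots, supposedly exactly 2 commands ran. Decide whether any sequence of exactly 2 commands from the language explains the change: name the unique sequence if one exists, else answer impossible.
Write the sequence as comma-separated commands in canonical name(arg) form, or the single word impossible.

rotate(0, 90), rotate(0, 90)

t0: joint angles (θ0=90°, θ1=0°, e=0)
t=1 rotate(0, 90) ⇒ joint angles (θ0=180°, θ1=0°, e=0)
t=2 rotate(0, 90) ⇒ joint angles (θ0=270°, θ1=0°, e=0)
no rival 2-sequence matches.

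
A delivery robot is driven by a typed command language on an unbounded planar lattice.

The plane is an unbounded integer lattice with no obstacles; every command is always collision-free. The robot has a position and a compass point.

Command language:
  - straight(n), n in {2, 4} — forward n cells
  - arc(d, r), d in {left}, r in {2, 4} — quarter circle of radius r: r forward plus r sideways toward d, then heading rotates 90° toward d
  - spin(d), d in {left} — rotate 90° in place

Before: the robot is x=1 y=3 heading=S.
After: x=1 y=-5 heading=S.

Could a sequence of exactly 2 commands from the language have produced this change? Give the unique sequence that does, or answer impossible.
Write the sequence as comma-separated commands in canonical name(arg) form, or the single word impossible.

key: still facing S at the end — nothing in the sequence rotates
t0: x=1 y=3 heading=S
[1] after straight(4): x=1 y=-1 heading=S
[2] after straight(4): x=1 y=-5 heading=S
all 25 alternatives checked — unique.

straight(4), straight(4)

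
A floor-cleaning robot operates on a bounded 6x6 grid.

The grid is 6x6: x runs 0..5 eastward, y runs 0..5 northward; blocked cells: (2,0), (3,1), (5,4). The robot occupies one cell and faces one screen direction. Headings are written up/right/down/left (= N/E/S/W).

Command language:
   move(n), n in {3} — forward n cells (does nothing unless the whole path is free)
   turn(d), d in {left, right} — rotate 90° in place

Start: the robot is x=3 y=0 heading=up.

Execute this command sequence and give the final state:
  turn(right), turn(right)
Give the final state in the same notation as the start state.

from: x=3 y=0 heading=up
1. turn(right) → x=3 y=0 heading=right
2. turn(right) → x=3 y=0 heading=down

x=3 y=0 heading=down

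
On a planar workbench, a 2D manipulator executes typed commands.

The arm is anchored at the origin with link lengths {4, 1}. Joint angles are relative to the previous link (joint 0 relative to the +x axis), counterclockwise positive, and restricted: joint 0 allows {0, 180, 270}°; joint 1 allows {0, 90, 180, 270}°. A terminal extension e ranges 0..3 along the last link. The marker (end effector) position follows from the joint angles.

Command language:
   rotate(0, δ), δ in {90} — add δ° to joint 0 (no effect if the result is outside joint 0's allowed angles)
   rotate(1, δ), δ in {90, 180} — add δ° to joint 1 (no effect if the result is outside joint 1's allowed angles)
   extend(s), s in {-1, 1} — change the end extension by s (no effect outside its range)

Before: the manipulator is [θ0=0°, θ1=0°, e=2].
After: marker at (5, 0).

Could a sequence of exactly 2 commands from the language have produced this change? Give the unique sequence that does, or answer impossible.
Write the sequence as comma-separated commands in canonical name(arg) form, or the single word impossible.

extend(-1), extend(-1)

begin: [θ0=0°, θ1=0°, e=2]
t=1 extend(-1) ⇒ [θ0=0°, θ1=0°, e=1]
t=2 extend(-1) ⇒ [θ0=0°, θ1=0°, e=0]
all 25 alternatives checked — unique.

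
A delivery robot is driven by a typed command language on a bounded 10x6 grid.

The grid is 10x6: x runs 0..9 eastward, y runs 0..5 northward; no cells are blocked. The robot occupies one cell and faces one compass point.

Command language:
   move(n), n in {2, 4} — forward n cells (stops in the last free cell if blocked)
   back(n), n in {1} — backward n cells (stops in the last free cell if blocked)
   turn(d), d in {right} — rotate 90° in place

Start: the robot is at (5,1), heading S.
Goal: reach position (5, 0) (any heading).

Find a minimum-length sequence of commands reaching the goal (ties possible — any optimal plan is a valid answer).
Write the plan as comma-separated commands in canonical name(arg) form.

from: at (5,1), heading S
t=1 move(2) ⇒ at (5,0), heading S
nothing shorter than 1 reaches the goal.

move(2)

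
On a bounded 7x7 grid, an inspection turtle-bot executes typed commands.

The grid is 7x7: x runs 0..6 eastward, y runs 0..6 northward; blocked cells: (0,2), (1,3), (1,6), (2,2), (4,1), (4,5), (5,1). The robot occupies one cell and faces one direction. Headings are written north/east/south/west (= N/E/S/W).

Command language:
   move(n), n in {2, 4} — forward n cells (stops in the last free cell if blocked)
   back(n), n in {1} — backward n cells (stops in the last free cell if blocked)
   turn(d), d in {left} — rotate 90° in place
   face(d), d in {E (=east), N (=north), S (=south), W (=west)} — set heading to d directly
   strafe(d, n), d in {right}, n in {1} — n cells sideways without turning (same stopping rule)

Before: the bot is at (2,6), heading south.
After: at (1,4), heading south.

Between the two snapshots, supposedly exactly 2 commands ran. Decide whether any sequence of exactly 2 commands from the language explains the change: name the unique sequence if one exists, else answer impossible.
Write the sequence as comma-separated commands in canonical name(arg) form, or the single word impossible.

move(2), strafe(right, 1)

key: order matters: swapping move(2) and strafe(right, 1) lands elsewhere
from: at (2,6), heading south
1. move(2) → at (2,4), heading south
2. strafe(right, 1) → at (1,4), heading south
all 81 alternatives checked — unique.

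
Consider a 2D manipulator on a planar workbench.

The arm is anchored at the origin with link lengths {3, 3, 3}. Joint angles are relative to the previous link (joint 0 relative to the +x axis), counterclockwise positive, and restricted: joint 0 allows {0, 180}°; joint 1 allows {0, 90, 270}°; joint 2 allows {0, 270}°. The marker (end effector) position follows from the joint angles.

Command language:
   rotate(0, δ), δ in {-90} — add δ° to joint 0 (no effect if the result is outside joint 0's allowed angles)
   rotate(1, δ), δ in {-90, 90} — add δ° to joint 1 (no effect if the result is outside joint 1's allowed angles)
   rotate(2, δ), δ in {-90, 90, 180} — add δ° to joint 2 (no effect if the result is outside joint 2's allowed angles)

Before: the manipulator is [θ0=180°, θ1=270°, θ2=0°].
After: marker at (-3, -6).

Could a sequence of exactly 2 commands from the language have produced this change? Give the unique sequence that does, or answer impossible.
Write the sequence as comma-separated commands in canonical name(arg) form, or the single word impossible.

start: [θ0=180°, θ1=270°, θ2=0°]
1. rotate(1, 90) → [θ0=180°, θ1=0°, θ2=0°]
2. rotate(1, 90) → [θ0=180°, θ1=90°, θ2=0°]
no other 2-command option fits: unique.

rotate(1, 90), rotate(1, 90)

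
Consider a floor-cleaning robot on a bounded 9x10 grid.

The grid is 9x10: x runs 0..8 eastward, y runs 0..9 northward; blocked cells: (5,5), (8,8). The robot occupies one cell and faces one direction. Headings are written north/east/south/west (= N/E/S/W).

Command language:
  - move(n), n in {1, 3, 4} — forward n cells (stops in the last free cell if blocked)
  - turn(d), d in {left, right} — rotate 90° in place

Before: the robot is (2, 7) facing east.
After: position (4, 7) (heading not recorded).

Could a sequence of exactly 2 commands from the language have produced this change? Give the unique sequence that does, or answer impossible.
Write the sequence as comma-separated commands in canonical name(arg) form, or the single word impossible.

initial: (2, 7) facing east
step 1 (move(1)): (3, 7) facing east
step 2 (move(1)): (4, 7) facing east
uniquely the one of 25 2-step routes that fits.

move(1), move(1)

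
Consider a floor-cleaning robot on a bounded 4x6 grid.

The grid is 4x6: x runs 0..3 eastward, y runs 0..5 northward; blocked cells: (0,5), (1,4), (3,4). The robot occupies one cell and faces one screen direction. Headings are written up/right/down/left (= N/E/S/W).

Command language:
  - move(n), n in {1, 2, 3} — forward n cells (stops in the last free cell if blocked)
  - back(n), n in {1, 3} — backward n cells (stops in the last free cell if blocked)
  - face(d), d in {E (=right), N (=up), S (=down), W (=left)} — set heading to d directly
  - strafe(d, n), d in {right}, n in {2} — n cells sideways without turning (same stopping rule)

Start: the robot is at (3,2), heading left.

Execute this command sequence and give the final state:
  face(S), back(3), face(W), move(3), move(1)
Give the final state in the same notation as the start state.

start: at (3,2), heading left
t=1 face(S) ⇒ at (3,2), heading down
t=2 back(3) ⇒ at (3,3), heading down
t=3 face(W) ⇒ at (3,3), heading left
t=4 move(3) ⇒ at (0,3), heading left
t=5 move(1) ⇒ at (0,3), heading left

at (0,3), heading left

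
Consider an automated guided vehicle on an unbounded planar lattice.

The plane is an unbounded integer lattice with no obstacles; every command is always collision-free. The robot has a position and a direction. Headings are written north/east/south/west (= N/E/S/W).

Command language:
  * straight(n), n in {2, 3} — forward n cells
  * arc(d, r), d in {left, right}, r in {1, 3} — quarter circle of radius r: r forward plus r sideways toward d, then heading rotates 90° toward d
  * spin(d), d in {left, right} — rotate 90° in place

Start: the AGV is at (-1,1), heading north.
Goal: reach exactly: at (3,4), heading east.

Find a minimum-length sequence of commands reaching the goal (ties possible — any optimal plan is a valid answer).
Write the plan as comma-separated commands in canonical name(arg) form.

from: at (-1,1), heading north
t=1 straight(2) ⇒ at (-1,3), heading north
t=2 arc(right, 1) ⇒ at (0,4), heading east
t=3 straight(3) ⇒ at (3,4), heading east
no 2-step plan works, so 3 is optimal.

straight(2), arc(right, 1), straight(3)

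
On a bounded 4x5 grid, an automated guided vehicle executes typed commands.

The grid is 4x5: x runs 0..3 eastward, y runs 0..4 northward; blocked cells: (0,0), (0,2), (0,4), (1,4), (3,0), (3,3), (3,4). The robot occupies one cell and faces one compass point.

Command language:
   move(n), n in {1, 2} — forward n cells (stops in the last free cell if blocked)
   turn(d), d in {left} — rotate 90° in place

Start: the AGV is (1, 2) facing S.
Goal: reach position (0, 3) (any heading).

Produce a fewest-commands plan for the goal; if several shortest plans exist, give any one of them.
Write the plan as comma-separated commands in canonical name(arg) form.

t0: (1, 2) facing S
step 1 (turn(left)): (1, 2) facing E
step 2 (turn(left)): (1, 2) facing N
step 3 (move(1)): (1, 3) facing N
step 4 (turn(left)): (1, 3) facing W
step 5 (move(1)): (0, 3) facing W
no 4-step plan works, so 5 is optimal.

turn(left), turn(left), move(1), turn(left), move(1)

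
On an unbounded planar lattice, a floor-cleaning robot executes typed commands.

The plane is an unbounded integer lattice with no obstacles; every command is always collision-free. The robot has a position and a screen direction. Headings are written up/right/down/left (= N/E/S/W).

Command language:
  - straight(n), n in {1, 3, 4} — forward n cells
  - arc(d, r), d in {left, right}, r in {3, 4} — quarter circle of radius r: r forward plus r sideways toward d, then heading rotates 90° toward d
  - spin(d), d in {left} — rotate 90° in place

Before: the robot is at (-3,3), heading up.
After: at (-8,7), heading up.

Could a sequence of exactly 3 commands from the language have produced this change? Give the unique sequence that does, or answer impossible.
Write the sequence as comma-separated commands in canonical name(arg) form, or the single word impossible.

spin(left), straight(1), arc(right, 4)

key: heading stays N — rotations cancel among the 3 commands
t0: at (-3,3), heading up
1. spin(left) → at (-3,3), heading left
2. straight(1) → at (-4,3), heading left
3. arc(right, 4) → at (-8,7), heading up
uniquely the one of 512 3-step routes that fits.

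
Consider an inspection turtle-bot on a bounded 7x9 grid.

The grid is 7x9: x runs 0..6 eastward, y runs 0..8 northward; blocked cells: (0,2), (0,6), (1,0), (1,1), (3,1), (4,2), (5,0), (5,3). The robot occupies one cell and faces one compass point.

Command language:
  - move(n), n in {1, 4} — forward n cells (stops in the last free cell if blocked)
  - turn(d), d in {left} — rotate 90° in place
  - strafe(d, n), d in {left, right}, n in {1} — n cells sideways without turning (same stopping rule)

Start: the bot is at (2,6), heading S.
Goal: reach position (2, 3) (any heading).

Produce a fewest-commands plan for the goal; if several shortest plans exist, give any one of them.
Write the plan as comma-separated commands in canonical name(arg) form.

move(4), turn(left), strafe(left, 1)

begin: at (2,6), heading S
step 1 (move(4)): at (2,2), heading S
step 2 (turn(left)): at (2,2), heading E
step 3 (strafe(left, 1)): at (2,3), heading E
nothing shorter than 3 reaches the goal.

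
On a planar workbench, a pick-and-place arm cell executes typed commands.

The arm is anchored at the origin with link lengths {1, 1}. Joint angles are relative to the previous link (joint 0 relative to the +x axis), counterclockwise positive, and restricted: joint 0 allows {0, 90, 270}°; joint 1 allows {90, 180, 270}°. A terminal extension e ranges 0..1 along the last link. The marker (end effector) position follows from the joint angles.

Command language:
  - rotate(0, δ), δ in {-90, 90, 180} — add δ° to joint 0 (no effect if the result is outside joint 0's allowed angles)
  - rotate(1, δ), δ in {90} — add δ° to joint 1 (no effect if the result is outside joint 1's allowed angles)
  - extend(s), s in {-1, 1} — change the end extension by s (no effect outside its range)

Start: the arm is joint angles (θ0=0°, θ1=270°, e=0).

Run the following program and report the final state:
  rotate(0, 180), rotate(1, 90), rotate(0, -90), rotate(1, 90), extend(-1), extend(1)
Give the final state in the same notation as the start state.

begin: joint angles (θ0=0°, θ1=270°, e=0)
1. rotate(0, 180) → joint angles (θ0=0°, θ1=270°, e=0)
2. rotate(1, 90) → joint angles (θ0=0°, θ1=270°, e=0)
3. rotate(0, -90) → joint angles (θ0=270°, θ1=270°, e=0)
4. rotate(1, 90) → joint angles (θ0=270°, θ1=270°, e=0)
5. extend(-1) → joint angles (θ0=270°, θ1=270°, e=0)
6. extend(1) → joint angles (θ0=270°, θ1=270°, e=1)

joint angles (θ0=270°, θ1=270°, e=1)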